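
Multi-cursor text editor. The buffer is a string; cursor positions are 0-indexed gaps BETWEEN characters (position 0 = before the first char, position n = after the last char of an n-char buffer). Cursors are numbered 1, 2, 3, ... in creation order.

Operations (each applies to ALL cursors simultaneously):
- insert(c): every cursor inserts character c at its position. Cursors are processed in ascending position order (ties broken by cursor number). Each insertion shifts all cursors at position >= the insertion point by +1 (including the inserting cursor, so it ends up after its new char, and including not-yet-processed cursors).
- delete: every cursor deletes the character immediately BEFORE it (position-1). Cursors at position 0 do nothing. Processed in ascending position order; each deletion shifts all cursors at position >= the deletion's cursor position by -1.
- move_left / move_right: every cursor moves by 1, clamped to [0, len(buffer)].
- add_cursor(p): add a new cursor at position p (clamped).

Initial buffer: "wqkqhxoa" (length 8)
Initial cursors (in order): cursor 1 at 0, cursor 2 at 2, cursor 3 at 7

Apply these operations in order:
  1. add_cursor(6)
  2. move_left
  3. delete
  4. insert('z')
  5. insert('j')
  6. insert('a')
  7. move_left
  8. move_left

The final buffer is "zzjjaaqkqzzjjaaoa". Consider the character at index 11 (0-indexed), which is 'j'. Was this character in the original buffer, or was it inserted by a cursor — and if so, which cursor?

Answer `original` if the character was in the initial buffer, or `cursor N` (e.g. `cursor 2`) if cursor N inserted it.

Answer: cursor 3

Derivation:
After op 1 (add_cursor(6)): buffer="wqkqhxoa" (len 8), cursors c1@0 c2@2 c4@6 c3@7, authorship ........
After op 2 (move_left): buffer="wqkqhxoa" (len 8), cursors c1@0 c2@1 c4@5 c3@6, authorship ........
After op 3 (delete): buffer="qkqoa" (len 5), cursors c1@0 c2@0 c3@3 c4@3, authorship .....
After op 4 (insert('z')): buffer="zzqkqzzoa" (len 9), cursors c1@2 c2@2 c3@7 c4@7, authorship 12...34..
After op 5 (insert('j')): buffer="zzjjqkqzzjjoa" (len 13), cursors c1@4 c2@4 c3@11 c4@11, authorship 1212...3434..
After op 6 (insert('a')): buffer="zzjjaaqkqzzjjaaoa" (len 17), cursors c1@6 c2@6 c3@15 c4@15, authorship 121212...343434..
After op 7 (move_left): buffer="zzjjaaqkqzzjjaaoa" (len 17), cursors c1@5 c2@5 c3@14 c4@14, authorship 121212...343434..
After op 8 (move_left): buffer="zzjjaaqkqzzjjaaoa" (len 17), cursors c1@4 c2@4 c3@13 c4@13, authorship 121212...343434..
Authorship (.=original, N=cursor N): 1 2 1 2 1 2 . . . 3 4 3 4 3 4 . .
Index 11: author = 3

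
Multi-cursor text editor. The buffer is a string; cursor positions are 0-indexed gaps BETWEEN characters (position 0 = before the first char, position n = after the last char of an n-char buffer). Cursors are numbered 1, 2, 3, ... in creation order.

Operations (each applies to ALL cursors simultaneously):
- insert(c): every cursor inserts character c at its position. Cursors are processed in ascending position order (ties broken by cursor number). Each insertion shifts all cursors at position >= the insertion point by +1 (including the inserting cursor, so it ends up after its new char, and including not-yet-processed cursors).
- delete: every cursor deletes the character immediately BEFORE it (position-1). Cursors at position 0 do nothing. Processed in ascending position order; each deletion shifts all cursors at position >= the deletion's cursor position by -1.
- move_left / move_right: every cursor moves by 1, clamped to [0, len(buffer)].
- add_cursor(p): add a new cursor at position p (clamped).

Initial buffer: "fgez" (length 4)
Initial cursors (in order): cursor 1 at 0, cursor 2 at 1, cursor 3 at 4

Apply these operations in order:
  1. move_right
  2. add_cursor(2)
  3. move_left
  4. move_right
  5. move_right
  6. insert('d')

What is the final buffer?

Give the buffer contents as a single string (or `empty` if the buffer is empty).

Answer: fgdeddzd

Derivation:
After op 1 (move_right): buffer="fgez" (len 4), cursors c1@1 c2@2 c3@4, authorship ....
After op 2 (add_cursor(2)): buffer="fgez" (len 4), cursors c1@1 c2@2 c4@2 c3@4, authorship ....
After op 3 (move_left): buffer="fgez" (len 4), cursors c1@0 c2@1 c4@1 c3@3, authorship ....
After op 4 (move_right): buffer="fgez" (len 4), cursors c1@1 c2@2 c4@2 c3@4, authorship ....
After op 5 (move_right): buffer="fgez" (len 4), cursors c1@2 c2@3 c4@3 c3@4, authorship ....
After op 6 (insert('d')): buffer="fgdeddzd" (len 8), cursors c1@3 c2@6 c4@6 c3@8, authorship ..1.24.3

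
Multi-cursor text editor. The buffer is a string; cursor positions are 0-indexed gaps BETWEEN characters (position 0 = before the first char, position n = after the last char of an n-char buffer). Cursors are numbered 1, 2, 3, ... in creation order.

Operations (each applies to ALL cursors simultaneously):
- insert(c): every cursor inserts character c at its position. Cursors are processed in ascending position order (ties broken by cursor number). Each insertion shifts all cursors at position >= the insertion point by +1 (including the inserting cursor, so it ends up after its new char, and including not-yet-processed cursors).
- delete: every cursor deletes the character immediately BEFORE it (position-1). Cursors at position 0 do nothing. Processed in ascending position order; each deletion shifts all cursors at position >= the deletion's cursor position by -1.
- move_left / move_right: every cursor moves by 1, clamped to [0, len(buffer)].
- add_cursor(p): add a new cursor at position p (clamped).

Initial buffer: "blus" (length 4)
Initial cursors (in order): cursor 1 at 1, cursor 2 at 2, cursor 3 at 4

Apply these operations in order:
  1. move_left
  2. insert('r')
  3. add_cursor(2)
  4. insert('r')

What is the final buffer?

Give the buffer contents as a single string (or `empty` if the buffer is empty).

After op 1 (move_left): buffer="blus" (len 4), cursors c1@0 c2@1 c3@3, authorship ....
After op 2 (insert('r')): buffer="rbrlurs" (len 7), cursors c1@1 c2@3 c3@6, authorship 1.2..3.
After op 3 (add_cursor(2)): buffer="rbrlurs" (len 7), cursors c1@1 c4@2 c2@3 c3@6, authorship 1.2..3.
After op 4 (insert('r')): buffer="rrbrrrlurrs" (len 11), cursors c1@2 c4@4 c2@6 c3@10, authorship 11.422..33.

Answer: rrbrrrlurrs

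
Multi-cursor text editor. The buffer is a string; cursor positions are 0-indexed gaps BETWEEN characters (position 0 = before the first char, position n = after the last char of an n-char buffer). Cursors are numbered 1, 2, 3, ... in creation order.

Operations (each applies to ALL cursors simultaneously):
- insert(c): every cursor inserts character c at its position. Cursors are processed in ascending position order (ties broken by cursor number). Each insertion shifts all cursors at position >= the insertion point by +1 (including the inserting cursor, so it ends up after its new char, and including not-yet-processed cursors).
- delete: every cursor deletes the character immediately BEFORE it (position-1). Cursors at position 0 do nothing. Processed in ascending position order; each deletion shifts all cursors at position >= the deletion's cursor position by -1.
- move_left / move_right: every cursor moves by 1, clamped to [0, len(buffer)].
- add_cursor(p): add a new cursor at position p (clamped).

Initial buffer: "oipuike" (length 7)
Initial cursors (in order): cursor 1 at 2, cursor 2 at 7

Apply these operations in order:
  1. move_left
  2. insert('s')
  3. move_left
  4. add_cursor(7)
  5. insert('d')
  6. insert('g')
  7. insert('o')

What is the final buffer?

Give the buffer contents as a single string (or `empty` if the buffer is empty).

After op 1 (move_left): buffer="oipuike" (len 7), cursors c1@1 c2@6, authorship .......
After op 2 (insert('s')): buffer="osipuikse" (len 9), cursors c1@2 c2@8, authorship .1.....2.
After op 3 (move_left): buffer="osipuikse" (len 9), cursors c1@1 c2@7, authorship .1.....2.
After op 4 (add_cursor(7)): buffer="osipuikse" (len 9), cursors c1@1 c2@7 c3@7, authorship .1.....2.
After op 5 (insert('d')): buffer="odsipuikddse" (len 12), cursors c1@2 c2@10 c3@10, authorship .11.....232.
After op 6 (insert('g')): buffer="odgsipuikddggse" (len 15), cursors c1@3 c2@13 c3@13, authorship .111.....23232.
After op 7 (insert('o')): buffer="odgosipuikddggoose" (len 18), cursors c1@4 c2@16 c3@16, authorship .1111.....2323232.

Answer: odgosipuikddggoose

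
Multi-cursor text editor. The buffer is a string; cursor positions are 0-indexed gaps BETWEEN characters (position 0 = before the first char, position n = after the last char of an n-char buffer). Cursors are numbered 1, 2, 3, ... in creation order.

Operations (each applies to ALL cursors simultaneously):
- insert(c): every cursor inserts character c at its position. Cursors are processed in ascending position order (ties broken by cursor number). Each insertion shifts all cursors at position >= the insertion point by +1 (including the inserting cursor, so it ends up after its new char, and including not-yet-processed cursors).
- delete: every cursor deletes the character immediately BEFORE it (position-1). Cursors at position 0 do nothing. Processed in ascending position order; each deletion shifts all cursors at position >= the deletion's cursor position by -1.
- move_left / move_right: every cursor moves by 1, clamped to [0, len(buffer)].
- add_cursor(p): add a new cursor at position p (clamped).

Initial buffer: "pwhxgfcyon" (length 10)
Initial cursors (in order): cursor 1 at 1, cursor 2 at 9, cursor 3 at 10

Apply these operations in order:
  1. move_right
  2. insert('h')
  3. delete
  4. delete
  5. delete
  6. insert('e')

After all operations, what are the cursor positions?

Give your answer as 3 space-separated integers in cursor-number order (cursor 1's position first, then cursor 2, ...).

Answer: 1 7 7

Derivation:
After op 1 (move_right): buffer="pwhxgfcyon" (len 10), cursors c1@2 c2@10 c3@10, authorship ..........
After op 2 (insert('h')): buffer="pwhhxgfcyonhh" (len 13), cursors c1@3 c2@13 c3@13, authorship ..1........23
After op 3 (delete): buffer="pwhxgfcyon" (len 10), cursors c1@2 c2@10 c3@10, authorship ..........
After op 4 (delete): buffer="phxgfcy" (len 7), cursors c1@1 c2@7 c3@7, authorship .......
After op 5 (delete): buffer="hxgf" (len 4), cursors c1@0 c2@4 c3@4, authorship ....
After op 6 (insert('e')): buffer="ehxgfee" (len 7), cursors c1@1 c2@7 c3@7, authorship 1....23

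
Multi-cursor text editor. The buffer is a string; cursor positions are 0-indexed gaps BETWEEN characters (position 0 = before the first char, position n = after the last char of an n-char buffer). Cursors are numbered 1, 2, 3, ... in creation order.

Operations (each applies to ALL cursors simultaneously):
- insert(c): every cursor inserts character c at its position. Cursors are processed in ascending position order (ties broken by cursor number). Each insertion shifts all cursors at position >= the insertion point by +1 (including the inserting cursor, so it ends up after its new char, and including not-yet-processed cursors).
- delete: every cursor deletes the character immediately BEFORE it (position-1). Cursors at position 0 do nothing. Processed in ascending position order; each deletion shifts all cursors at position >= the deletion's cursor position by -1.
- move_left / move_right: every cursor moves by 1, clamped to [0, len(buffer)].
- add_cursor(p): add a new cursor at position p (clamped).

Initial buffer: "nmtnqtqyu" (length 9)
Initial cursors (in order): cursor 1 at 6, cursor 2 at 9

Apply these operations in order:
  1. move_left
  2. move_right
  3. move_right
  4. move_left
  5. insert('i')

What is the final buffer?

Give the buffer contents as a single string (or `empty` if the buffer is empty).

Answer: nmtnqtiqyiu

Derivation:
After op 1 (move_left): buffer="nmtnqtqyu" (len 9), cursors c1@5 c2@8, authorship .........
After op 2 (move_right): buffer="nmtnqtqyu" (len 9), cursors c1@6 c2@9, authorship .........
After op 3 (move_right): buffer="nmtnqtqyu" (len 9), cursors c1@7 c2@9, authorship .........
After op 4 (move_left): buffer="nmtnqtqyu" (len 9), cursors c1@6 c2@8, authorship .........
After op 5 (insert('i')): buffer="nmtnqtiqyiu" (len 11), cursors c1@7 c2@10, authorship ......1..2.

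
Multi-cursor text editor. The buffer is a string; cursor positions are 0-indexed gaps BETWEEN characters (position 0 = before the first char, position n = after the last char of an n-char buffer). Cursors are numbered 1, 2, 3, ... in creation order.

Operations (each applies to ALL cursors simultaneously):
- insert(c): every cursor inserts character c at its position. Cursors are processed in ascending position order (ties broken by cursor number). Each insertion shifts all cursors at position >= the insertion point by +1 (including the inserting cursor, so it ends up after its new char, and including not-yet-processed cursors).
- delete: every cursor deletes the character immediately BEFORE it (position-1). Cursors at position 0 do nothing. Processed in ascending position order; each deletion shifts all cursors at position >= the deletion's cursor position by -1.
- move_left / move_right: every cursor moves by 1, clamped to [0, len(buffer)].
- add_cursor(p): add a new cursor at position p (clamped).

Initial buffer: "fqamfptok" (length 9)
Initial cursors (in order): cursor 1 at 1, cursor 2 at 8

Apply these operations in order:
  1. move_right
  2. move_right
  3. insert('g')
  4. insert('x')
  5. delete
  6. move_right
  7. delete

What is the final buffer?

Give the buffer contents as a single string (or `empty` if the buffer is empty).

Answer: fqagfptok

Derivation:
After op 1 (move_right): buffer="fqamfptok" (len 9), cursors c1@2 c2@9, authorship .........
After op 2 (move_right): buffer="fqamfptok" (len 9), cursors c1@3 c2@9, authorship .........
After op 3 (insert('g')): buffer="fqagmfptokg" (len 11), cursors c1@4 c2@11, authorship ...1......2
After op 4 (insert('x')): buffer="fqagxmfptokgx" (len 13), cursors c1@5 c2@13, authorship ...11......22
After op 5 (delete): buffer="fqagmfptokg" (len 11), cursors c1@4 c2@11, authorship ...1......2
After op 6 (move_right): buffer="fqagmfptokg" (len 11), cursors c1@5 c2@11, authorship ...1......2
After op 7 (delete): buffer="fqagfptok" (len 9), cursors c1@4 c2@9, authorship ...1.....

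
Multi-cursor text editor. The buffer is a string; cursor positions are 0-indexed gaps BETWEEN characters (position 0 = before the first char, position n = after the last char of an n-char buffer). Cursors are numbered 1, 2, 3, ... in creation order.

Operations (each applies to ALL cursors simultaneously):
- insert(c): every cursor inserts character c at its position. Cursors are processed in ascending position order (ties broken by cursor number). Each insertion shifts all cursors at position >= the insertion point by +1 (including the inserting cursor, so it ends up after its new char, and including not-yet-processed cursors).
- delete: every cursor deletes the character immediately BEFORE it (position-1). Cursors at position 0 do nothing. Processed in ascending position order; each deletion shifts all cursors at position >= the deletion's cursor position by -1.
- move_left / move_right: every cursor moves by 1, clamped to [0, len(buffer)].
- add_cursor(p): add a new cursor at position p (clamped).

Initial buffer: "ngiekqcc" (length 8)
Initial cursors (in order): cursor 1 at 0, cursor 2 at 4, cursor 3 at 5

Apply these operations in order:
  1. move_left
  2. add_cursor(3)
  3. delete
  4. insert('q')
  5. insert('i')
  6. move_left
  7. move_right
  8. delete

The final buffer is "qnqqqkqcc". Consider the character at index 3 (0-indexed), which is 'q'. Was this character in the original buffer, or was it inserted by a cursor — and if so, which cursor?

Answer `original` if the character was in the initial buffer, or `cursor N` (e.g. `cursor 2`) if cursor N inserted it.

Answer: cursor 3

Derivation:
After op 1 (move_left): buffer="ngiekqcc" (len 8), cursors c1@0 c2@3 c3@4, authorship ........
After op 2 (add_cursor(3)): buffer="ngiekqcc" (len 8), cursors c1@0 c2@3 c4@3 c3@4, authorship ........
After op 3 (delete): buffer="nkqcc" (len 5), cursors c1@0 c2@1 c3@1 c4@1, authorship .....
After op 4 (insert('q')): buffer="qnqqqkqcc" (len 9), cursors c1@1 c2@5 c3@5 c4@5, authorship 1.234....
After op 5 (insert('i')): buffer="qinqqqiiikqcc" (len 13), cursors c1@2 c2@9 c3@9 c4@9, authorship 11.234234....
After op 6 (move_left): buffer="qinqqqiiikqcc" (len 13), cursors c1@1 c2@8 c3@8 c4@8, authorship 11.234234....
After op 7 (move_right): buffer="qinqqqiiikqcc" (len 13), cursors c1@2 c2@9 c3@9 c4@9, authorship 11.234234....
After op 8 (delete): buffer="qnqqqkqcc" (len 9), cursors c1@1 c2@5 c3@5 c4@5, authorship 1.234....
Authorship (.=original, N=cursor N): 1 . 2 3 4 . . . .
Index 3: author = 3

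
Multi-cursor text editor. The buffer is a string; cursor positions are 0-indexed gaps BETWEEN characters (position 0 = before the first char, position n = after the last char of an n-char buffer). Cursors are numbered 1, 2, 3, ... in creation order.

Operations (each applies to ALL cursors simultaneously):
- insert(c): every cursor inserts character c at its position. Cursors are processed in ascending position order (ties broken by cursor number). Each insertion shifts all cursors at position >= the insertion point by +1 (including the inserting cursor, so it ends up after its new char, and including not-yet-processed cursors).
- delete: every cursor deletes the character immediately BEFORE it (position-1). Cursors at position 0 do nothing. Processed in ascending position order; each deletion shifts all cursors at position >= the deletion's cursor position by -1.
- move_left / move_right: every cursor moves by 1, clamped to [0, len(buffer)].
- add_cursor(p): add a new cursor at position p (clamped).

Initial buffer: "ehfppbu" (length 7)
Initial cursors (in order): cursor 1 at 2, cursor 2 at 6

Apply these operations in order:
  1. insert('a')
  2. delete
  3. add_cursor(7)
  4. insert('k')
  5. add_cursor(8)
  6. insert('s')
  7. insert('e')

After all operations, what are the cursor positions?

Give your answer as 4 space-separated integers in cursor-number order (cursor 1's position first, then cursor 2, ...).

Answer: 5 14 18 14

Derivation:
After op 1 (insert('a')): buffer="ehafppbau" (len 9), cursors c1@3 c2@8, authorship ..1....2.
After op 2 (delete): buffer="ehfppbu" (len 7), cursors c1@2 c2@6, authorship .......
After op 3 (add_cursor(7)): buffer="ehfppbu" (len 7), cursors c1@2 c2@6 c3@7, authorship .......
After op 4 (insert('k')): buffer="ehkfppbkuk" (len 10), cursors c1@3 c2@8 c3@10, authorship ..1....2.3
After op 5 (add_cursor(8)): buffer="ehkfppbkuk" (len 10), cursors c1@3 c2@8 c4@8 c3@10, authorship ..1....2.3
After op 6 (insert('s')): buffer="ehksfppbkssuks" (len 14), cursors c1@4 c2@11 c4@11 c3@14, authorship ..11....224.33
After op 7 (insert('e')): buffer="ehksefppbksseeukse" (len 18), cursors c1@5 c2@14 c4@14 c3@18, authorship ..111....22424.333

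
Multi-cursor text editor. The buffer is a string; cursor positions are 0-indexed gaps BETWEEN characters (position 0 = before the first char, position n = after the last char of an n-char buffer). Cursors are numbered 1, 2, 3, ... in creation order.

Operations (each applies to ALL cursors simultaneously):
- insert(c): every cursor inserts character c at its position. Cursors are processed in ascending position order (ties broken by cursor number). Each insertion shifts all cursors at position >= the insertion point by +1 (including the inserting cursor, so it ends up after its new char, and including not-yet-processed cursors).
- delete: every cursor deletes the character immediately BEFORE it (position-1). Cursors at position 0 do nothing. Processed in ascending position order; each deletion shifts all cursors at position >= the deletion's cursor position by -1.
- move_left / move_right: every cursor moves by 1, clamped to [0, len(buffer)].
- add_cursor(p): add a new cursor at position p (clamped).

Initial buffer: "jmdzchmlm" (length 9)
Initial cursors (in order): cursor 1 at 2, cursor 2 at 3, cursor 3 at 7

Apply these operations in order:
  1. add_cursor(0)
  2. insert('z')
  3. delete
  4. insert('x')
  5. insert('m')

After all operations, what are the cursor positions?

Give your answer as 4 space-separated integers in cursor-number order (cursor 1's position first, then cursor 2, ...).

Answer: 6 9 15 2

Derivation:
After op 1 (add_cursor(0)): buffer="jmdzchmlm" (len 9), cursors c4@0 c1@2 c2@3 c3@7, authorship .........
After op 2 (insert('z')): buffer="zjmzdzzchmzlm" (len 13), cursors c4@1 c1@4 c2@6 c3@11, authorship 4..1.2....3..
After op 3 (delete): buffer="jmdzchmlm" (len 9), cursors c4@0 c1@2 c2@3 c3@7, authorship .........
After op 4 (insert('x')): buffer="xjmxdxzchmxlm" (len 13), cursors c4@1 c1@4 c2@6 c3@11, authorship 4..1.2....3..
After op 5 (insert('m')): buffer="xmjmxmdxmzchmxmlm" (len 17), cursors c4@2 c1@6 c2@9 c3@15, authorship 44..11.22....33..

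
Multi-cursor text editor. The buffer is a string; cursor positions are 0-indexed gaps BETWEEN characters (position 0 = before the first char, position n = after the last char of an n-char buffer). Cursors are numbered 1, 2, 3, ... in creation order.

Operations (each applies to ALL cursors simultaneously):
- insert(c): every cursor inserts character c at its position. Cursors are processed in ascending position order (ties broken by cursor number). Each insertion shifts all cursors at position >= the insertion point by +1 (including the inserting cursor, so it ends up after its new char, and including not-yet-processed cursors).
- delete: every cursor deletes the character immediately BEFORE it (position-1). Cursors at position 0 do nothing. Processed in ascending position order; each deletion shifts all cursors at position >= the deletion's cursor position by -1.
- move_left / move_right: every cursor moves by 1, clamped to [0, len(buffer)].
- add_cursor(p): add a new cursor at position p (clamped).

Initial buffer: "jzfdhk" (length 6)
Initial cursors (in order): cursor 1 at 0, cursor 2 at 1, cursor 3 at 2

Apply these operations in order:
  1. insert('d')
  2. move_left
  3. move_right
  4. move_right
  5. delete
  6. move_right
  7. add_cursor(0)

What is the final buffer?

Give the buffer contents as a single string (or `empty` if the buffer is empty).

After op 1 (insert('d')): buffer="djdzdfdhk" (len 9), cursors c1@1 c2@3 c3@5, authorship 1.2.3....
After op 2 (move_left): buffer="djdzdfdhk" (len 9), cursors c1@0 c2@2 c3@4, authorship 1.2.3....
After op 3 (move_right): buffer="djdzdfdhk" (len 9), cursors c1@1 c2@3 c3@5, authorship 1.2.3....
After op 4 (move_right): buffer="djdzdfdhk" (len 9), cursors c1@2 c2@4 c3@6, authorship 1.2.3....
After op 5 (delete): buffer="ddddhk" (len 6), cursors c1@1 c2@2 c3@3, authorship 123...
After op 6 (move_right): buffer="ddddhk" (len 6), cursors c1@2 c2@3 c3@4, authorship 123...
After op 7 (add_cursor(0)): buffer="ddddhk" (len 6), cursors c4@0 c1@2 c2@3 c3@4, authorship 123...

Answer: ddddhk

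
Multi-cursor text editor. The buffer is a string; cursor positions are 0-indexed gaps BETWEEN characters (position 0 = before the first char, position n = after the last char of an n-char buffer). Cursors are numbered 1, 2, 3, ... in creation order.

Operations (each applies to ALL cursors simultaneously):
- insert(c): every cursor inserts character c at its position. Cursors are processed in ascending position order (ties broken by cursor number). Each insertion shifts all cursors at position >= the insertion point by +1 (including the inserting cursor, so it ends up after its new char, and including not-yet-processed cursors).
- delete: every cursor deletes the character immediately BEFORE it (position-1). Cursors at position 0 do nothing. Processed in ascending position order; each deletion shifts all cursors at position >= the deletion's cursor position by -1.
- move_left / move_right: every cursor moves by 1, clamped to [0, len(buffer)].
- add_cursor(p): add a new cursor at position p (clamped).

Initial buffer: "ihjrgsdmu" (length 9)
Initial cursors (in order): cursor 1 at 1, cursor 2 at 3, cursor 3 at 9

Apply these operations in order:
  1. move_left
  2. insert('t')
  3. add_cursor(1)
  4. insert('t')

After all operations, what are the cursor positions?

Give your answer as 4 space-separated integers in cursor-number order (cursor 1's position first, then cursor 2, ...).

After op 1 (move_left): buffer="ihjrgsdmu" (len 9), cursors c1@0 c2@2 c3@8, authorship .........
After op 2 (insert('t')): buffer="tihtjrgsdmtu" (len 12), cursors c1@1 c2@4 c3@11, authorship 1..2......3.
After op 3 (add_cursor(1)): buffer="tihtjrgsdmtu" (len 12), cursors c1@1 c4@1 c2@4 c3@11, authorship 1..2......3.
After op 4 (insert('t')): buffer="tttihttjrgsdmttu" (len 16), cursors c1@3 c4@3 c2@7 c3@15, authorship 114..22......33.

Answer: 3 7 15 3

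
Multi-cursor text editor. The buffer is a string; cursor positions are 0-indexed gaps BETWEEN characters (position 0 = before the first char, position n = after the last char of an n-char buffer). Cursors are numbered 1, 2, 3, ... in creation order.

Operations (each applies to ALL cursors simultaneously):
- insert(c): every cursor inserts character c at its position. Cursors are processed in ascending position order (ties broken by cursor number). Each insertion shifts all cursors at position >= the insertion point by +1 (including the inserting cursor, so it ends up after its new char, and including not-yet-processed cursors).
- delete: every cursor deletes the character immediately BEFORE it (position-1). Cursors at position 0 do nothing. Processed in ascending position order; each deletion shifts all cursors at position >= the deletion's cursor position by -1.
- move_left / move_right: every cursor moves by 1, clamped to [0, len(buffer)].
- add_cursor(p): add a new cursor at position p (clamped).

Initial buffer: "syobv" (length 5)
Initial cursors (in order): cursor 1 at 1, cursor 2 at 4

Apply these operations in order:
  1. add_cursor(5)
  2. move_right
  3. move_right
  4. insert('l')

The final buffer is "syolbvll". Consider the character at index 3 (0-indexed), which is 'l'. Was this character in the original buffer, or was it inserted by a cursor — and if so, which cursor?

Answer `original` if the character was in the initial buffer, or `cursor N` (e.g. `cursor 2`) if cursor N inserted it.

Answer: cursor 1

Derivation:
After op 1 (add_cursor(5)): buffer="syobv" (len 5), cursors c1@1 c2@4 c3@5, authorship .....
After op 2 (move_right): buffer="syobv" (len 5), cursors c1@2 c2@5 c3@5, authorship .....
After op 3 (move_right): buffer="syobv" (len 5), cursors c1@3 c2@5 c3@5, authorship .....
After op 4 (insert('l')): buffer="syolbvll" (len 8), cursors c1@4 c2@8 c3@8, authorship ...1..23
Authorship (.=original, N=cursor N): . . . 1 . . 2 3
Index 3: author = 1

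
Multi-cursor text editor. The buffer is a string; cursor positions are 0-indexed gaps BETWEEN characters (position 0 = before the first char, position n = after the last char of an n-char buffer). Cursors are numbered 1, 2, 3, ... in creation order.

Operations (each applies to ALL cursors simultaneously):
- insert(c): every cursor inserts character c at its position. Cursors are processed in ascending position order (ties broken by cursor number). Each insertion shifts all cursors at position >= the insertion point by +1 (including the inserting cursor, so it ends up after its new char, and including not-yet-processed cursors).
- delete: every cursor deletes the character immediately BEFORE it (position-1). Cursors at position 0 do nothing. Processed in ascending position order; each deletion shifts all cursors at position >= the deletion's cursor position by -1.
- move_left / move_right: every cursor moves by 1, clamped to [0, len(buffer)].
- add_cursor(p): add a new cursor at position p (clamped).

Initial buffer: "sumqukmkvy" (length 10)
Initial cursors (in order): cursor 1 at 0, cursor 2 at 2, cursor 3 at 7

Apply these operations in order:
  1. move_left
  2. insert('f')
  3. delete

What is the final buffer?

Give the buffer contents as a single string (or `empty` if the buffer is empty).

Answer: sumqukmkvy

Derivation:
After op 1 (move_left): buffer="sumqukmkvy" (len 10), cursors c1@0 c2@1 c3@6, authorship ..........
After op 2 (insert('f')): buffer="fsfumqukfmkvy" (len 13), cursors c1@1 c2@3 c3@9, authorship 1.2.....3....
After op 3 (delete): buffer="sumqukmkvy" (len 10), cursors c1@0 c2@1 c3@6, authorship ..........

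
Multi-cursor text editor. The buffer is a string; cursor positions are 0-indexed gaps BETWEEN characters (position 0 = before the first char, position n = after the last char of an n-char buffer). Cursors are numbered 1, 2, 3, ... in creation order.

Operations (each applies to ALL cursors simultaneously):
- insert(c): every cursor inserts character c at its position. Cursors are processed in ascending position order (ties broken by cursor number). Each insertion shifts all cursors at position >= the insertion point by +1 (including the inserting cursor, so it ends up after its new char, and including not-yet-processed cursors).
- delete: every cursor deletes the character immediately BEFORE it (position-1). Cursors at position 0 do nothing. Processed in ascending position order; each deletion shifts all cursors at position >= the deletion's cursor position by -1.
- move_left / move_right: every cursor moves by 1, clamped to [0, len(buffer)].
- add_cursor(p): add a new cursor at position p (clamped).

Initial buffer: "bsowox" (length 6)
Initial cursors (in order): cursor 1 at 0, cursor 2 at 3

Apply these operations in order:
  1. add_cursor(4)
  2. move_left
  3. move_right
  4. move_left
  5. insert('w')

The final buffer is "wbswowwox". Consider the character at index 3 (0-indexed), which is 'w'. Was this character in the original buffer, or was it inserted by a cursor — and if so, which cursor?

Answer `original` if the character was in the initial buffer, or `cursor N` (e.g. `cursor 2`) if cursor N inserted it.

Answer: cursor 2

Derivation:
After op 1 (add_cursor(4)): buffer="bsowox" (len 6), cursors c1@0 c2@3 c3@4, authorship ......
After op 2 (move_left): buffer="bsowox" (len 6), cursors c1@0 c2@2 c3@3, authorship ......
After op 3 (move_right): buffer="bsowox" (len 6), cursors c1@1 c2@3 c3@4, authorship ......
After op 4 (move_left): buffer="bsowox" (len 6), cursors c1@0 c2@2 c3@3, authorship ......
After op 5 (insert('w')): buffer="wbswowwox" (len 9), cursors c1@1 c2@4 c3@6, authorship 1..2.3...
Authorship (.=original, N=cursor N): 1 . . 2 . 3 . . .
Index 3: author = 2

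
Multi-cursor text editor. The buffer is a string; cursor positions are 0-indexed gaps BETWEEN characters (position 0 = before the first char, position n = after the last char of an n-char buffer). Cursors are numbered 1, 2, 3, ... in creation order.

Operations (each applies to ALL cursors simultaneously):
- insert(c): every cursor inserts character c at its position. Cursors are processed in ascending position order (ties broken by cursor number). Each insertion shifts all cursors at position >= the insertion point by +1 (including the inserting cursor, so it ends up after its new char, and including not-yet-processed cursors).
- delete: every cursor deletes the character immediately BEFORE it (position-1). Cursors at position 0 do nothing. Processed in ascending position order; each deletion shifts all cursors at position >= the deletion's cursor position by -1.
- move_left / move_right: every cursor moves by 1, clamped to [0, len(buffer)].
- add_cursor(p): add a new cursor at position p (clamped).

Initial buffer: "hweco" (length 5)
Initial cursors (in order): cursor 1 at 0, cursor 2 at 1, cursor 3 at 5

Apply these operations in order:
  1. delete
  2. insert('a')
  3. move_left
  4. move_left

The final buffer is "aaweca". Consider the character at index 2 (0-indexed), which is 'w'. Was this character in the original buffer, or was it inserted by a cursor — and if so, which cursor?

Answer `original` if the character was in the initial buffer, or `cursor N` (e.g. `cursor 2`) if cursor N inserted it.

Answer: original

Derivation:
After op 1 (delete): buffer="wec" (len 3), cursors c1@0 c2@0 c3@3, authorship ...
After op 2 (insert('a')): buffer="aaweca" (len 6), cursors c1@2 c2@2 c3@6, authorship 12...3
After op 3 (move_left): buffer="aaweca" (len 6), cursors c1@1 c2@1 c3@5, authorship 12...3
After op 4 (move_left): buffer="aaweca" (len 6), cursors c1@0 c2@0 c3@4, authorship 12...3
Authorship (.=original, N=cursor N): 1 2 . . . 3
Index 2: author = original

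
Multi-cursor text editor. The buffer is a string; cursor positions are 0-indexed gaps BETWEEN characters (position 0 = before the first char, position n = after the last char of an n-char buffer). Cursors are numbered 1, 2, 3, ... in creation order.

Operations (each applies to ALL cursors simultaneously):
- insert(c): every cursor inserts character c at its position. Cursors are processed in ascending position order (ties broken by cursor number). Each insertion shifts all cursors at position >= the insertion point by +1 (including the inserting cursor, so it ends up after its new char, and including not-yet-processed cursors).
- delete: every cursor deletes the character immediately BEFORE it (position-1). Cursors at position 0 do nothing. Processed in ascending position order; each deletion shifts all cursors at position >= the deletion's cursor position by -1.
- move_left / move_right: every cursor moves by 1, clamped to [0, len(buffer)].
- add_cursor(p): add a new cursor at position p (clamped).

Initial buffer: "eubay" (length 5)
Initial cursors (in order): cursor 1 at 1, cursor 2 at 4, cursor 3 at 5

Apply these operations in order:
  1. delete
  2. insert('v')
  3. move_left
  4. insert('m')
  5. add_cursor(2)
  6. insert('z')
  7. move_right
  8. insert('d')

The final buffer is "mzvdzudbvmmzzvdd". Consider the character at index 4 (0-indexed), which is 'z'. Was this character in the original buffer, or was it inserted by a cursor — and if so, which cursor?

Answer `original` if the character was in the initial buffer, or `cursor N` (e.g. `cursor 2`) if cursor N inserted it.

After op 1 (delete): buffer="ub" (len 2), cursors c1@0 c2@2 c3@2, authorship ..
After op 2 (insert('v')): buffer="vubvv" (len 5), cursors c1@1 c2@5 c3@5, authorship 1..23
After op 3 (move_left): buffer="vubvv" (len 5), cursors c1@0 c2@4 c3@4, authorship 1..23
After op 4 (insert('m')): buffer="mvubvmmv" (len 8), cursors c1@1 c2@7 c3@7, authorship 11..2233
After op 5 (add_cursor(2)): buffer="mvubvmmv" (len 8), cursors c1@1 c4@2 c2@7 c3@7, authorship 11..2233
After op 6 (insert('z')): buffer="mzvzubvmmzzv" (len 12), cursors c1@2 c4@4 c2@11 c3@11, authorship 1114..223233
After op 7 (move_right): buffer="mzvzubvmmzzv" (len 12), cursors c1@3 c4@5 c2@12 c3@12, authorship 1114..223233
After op 8 (insert('d')): buffer="mzvdzudbvmmzzvdd" (len 16), cursors c1@4 c4@7 c2@16 c3@16, authorship 11114.4.22323323
Authorship (.=original, N=cursor N): 1 1 1 1 4 . 4 . 2 2 3 2 3 3 2 3
Index 4: author = 4

Answer: cursor 4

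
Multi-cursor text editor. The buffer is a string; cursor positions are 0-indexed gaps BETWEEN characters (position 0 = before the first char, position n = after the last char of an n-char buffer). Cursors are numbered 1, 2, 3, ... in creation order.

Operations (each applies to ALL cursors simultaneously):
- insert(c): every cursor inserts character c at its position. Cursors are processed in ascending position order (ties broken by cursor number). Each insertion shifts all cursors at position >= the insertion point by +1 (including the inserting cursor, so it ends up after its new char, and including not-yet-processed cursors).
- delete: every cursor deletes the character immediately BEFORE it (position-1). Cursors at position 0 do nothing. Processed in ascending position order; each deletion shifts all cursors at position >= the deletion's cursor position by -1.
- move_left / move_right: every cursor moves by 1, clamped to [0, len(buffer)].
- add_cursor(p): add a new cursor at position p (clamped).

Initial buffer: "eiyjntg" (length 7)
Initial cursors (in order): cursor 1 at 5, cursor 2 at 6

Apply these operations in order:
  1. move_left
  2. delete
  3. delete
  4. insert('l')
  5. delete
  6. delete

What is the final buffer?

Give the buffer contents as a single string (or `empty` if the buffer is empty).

Answer: tg

Derivation:
After op 1 (move_left): buffer="eiyjntg" (len 7), cursors c1@4 c2@5, authorship .......
After op 2 (delete): buffer="eiytg" (len 5), cursors c1@3 c2@3, authorship .....
After op 3 (delete): buffer="etg" (len 3), cursors c1@1 c2@1, authorship ...
After op 4 (insert('l')): buffer="elltg" (len 5), cursors c1@3 c2@3, authorship .12..
After op 5 (delete): buffer="etg" (len 3), cursors c1@1 c2@1, authorship ...
After op 6 (delete): buffer="tg" (len 2), cursors c1@0 c2@0, authorship ..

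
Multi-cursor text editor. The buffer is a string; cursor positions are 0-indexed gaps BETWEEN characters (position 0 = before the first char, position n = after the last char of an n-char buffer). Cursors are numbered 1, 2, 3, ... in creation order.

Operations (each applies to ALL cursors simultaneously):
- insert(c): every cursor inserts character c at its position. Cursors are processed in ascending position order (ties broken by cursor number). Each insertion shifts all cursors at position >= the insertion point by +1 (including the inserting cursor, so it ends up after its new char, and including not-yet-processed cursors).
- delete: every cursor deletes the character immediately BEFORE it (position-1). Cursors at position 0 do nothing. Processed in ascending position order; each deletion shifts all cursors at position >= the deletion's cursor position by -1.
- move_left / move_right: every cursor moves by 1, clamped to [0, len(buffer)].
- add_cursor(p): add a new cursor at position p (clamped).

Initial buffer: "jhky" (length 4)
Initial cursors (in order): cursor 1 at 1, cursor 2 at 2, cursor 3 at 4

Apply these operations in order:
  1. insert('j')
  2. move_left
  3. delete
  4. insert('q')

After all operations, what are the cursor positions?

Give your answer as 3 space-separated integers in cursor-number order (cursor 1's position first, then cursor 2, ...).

After op 1 (insert('j')): buffer="jjhjkyj" (len 7), cursors c1@2 c2@4 c3@7, authorship .1.2..3
After op 2 (move_left): buffer="jjhjkyj" (len 7), cursors c1@1 c2@3 c3@6, authorship .1.2..3
After op 3 (delete): buffer="jjkj" (len 4), cursors c1@0 c2@1 c3@3, authorship 12.3
After op 4 (insert('q')): buffer="qjqjkqj" (len 7), cursors c1@1 c2@3 c3@6, authorship 1122.33

Answer: 1 3 6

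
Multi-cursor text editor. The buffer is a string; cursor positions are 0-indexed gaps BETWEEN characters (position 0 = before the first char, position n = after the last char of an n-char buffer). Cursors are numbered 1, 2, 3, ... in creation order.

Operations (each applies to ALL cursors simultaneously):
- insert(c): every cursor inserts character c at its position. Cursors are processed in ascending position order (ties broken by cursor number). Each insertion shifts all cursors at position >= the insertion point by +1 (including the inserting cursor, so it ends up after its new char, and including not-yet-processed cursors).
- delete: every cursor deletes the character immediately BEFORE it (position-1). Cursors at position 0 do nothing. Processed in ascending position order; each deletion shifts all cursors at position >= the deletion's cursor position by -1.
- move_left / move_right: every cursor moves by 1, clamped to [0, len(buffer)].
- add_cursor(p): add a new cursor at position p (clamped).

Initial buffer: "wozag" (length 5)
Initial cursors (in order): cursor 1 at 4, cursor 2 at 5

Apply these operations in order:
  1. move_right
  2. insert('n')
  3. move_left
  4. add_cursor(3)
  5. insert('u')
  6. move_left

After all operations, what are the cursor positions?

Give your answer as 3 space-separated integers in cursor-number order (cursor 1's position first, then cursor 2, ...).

Answer: 8 8 3

Derivation:
After op 1 (move_right): buffer="wozag" (len 5), cursors c1@5 c2@5, authorship .....
After op 2 (insert('n')): buffer="wozagnn" (len 7), cursors c1@7 c2@7, authorship .....12
After op 3 (move_left): buffer="wozagnn" (len 7), cursors c1@6 c2@6, authorship .....12
After op 4 (add_cursor(3)): buffer="wozagnn" (len 7), cursors c3@3 c1@6 c2@6, authorship .....12
After op 5 (insert('u')): buffer="wozuagnuun" (len 10), cursors c3@4 c1@9 c2@9, authorship ...3..1122
After op 6 (move_left): buffer="wozuagnuun" (len 10), cursors c3@3 c1@8 c2@8, authorship ...3..1122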